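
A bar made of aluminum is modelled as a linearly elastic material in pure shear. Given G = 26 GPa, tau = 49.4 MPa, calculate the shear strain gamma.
Model: a linearly elastic material in pure shear, so tau = G·gamma.
Solve for gamma: gamma = tau / G.
Convert to SI units:
  G = 26 GPa = 2.6 × 10¹⁰ Pa
  tau = 49.4 MPa = 4.94 × 10⁷ Pa
Substitute:
  gamma = (4.94 × 10⁷) / (2.6 × 10¹⁰)
  gamma = 0.0019
Final answer: gamma = 0.0019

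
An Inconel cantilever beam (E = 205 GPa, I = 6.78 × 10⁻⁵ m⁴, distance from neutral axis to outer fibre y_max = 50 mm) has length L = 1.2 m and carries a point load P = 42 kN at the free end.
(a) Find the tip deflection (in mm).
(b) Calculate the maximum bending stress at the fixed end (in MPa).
(a) Tip deflection of a cantilever with an end point load: δ = P·L^3 / (3·E·I). Convert P = 42 kN = 42000 N, E = 205 GPa = 2.05 × 10¹¹ Pa.
  δ = (42000 × 1.2^3) / (3 × (2.05 × 10¹¹) × (6.78 × 10⁻⁵)) = 0.001741 m = 1.741 mm
(b) Maximum bending moment at the fixed end: M = P·L = 42000 × 1.2 = 50400 N·m. Convert y_max = 50 mm = 0.05 m.
  σ = M·y_max / I = (50400 × 0.05) / (6.78 × 10⁻⁵) = 3.717 × 10⁷ Pa = 37.17 MPa
Final answer: (a) δ = 1.741 mm, (b) σ = 37.17 MPa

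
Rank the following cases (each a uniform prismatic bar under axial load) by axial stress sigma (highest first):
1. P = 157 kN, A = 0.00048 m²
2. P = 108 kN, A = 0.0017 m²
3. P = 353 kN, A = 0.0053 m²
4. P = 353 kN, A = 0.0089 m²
Model: a uniform prismatic bar under axial load, so sigma = P / A (SI units).
  Case 1: sigma = 157000 / 0.00048 = 3.271 × 10⁸ Pa = 327.1 MPa
  Case 2: sigma = 108000 / 0.0017 = 6.353 × 10⁷ Pa = 63.53 MPa
  Case 3: sigma = 353000 / 0.0053 = 6.66 × 10⁷ Pa = 66.6 MPa
  Case 4: sigma = 353000 / 0.0089 = 3.966 × 10⁷ Pa = 39.66 MPa
Ordering: 327.1 MPa (case 1) > 66.6 MPa (case 3) > 63.53 MPa (case 2) > 39.66 MPa (case 4)
Final answer: 1, 3, 2, 4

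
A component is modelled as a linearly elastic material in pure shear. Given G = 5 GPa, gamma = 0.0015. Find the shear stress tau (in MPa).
Model: a linearly elastic material in pure shear, so tau = G·gamma.
Convert to SI units:
  G = 5 GPa = 5 × 10⁹ Pa
Substitute:
  tau = (5 × 10⁹) × 0.0015
  tau = 7.5 × 10⁶ Pa
Convert: tau = 7.5 × 10⁶ Pa = 7.5 MPa
Final answer: tau = 7.5 MPa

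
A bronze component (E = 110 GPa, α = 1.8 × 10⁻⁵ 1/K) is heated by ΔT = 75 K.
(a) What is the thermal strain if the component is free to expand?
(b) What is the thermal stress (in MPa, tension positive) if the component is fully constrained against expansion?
(a) Free thermal strain ε_th = α·ΔT = (1.8 × 10⁻⁵) × 75 = 0.00135
(b) Fully constrained, the expansion is suppressed, so σ = -E·α·ΔT. Convert E = 110 GPa = 1.1 × 10¹¹ Pa.
  σ = -(1.1 × 10¹¹) × (1.8 × 10⁻⁵) × 75 = -1.485 × 10⁸ Pa = -148.5 MPa (compressive)
Final answer: (a) ε_th = 0.00135, (b) σ = -148.5 MPa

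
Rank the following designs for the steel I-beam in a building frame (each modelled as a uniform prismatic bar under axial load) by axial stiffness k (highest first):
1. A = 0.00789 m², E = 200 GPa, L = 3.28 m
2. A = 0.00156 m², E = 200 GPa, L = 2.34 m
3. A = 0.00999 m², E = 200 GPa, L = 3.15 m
Model: a uniform prismatic bar under axial load, so k = (A·E) / L (SI units).
  Case 1: k = (0.00789 × (2 × 10¹¹)) / 3.28 = 4.811 × 10⁸ N/m = 481.1 MN/m
  Case 2: k = (0.00156 × (2 × 10¹¹)) / 2.34 = 1.333 × 10⁸ N/m = 133.3 MN/m
  Case 3: k = (0.00999 × (2 × 10¹¹)) / 3.15 = 6.343 × 10⁸ N/m = 634.3 MN/m
Ordering: 634.3 MN/m (case 3) > 481.1 MN/m (case 1) > 133.3 MN/m (case 2)
Final answer: 3, 1, 2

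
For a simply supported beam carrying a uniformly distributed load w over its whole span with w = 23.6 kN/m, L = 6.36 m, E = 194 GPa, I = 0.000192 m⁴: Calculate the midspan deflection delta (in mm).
Model: a simply supported beam carrying a uniformly distributed load w over its whole span, so delta = (5·w·L^4) / (384·E·I).
Convert to SI units:
  w = 23.6 kN/m = 23600 N/m
  E = 194 GPa = 1.94 × 10¹¹ Pa
Substitute:
  delta = (5 × 23600 × 6.36^4) / (384 × (1.94 × 10¹¹) × 0.000192)
  delta = 0.0135 m
Convert: delta = 0.0135 m = 13.5 mm
Final answer: delta = 13.5 mm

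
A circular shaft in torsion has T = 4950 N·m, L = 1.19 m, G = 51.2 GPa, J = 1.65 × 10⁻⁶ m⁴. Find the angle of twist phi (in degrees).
Model: a circular shaft in torsion, so phi = (T·L) / (G·J).
Convert to SI units:
  G = 51.2 GPa = 5.12 × 10¹⁰ Pa
Substitute:
  phi = (4950 × 1.19) / ((5.12 × 10¹⁰) × (1.65 × 10⁻⁶))
  phi = 0.06973 rad
Convert to degrees: phi = 0.06973 × 180/π = 3.995°
Final answer: phi = 3.995°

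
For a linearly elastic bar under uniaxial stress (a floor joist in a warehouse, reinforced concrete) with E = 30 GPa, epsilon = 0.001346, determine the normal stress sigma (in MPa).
Model: a linearly elastic bar under uniaxial stress, so epsilon = sigma / E.
Solve for sigma: sigma = epsilon·E.
Convert to SI units:
  E = 30 GPa = 3 × 10¹⁰ Pa
Substitute:
  sigma = 0.001346 × (3 × 10¹⁰)
  sigma = 4.038 × 10⁷ Pa
Convert: sigma = 4.038 × 10⁷ Pa = 40.38 MPa
Final answer: sigma = 40.38 MPa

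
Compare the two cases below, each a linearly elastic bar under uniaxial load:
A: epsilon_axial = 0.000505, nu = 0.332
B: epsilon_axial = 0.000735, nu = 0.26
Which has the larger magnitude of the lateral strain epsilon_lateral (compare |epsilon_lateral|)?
Model: a linearly elastic bar under uniaxial load, so epsilon_lateral = -nu·epsilon_axial (SI units).
  A: epsilon_lateral = -(0.332 × 0.000505) = -0.0001677
  B: epsilon_lateral = -(0.26 × 0.000735) = -0.0001911
|epsilon_lateral|: A = 0.0001677, B = 0.0001911, so B is larger in magnitude.
Final answer: B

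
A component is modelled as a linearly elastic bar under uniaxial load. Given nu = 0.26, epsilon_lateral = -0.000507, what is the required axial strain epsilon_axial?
Model: a linearly elastic bar under uniaxial load, so epsilon_lateral = -nu·epsilon_axial.
Solve for epsilon_axial: epsilon_axial = -epsilon_lateral / nu.
Substitute:
  epsilon_axial = -(-0.000507) / 0.26
  epsilon_axial = 0.00195
Final answer: epsilon_axial = 0.00195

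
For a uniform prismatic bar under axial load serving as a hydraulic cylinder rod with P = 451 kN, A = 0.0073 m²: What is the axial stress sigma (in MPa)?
Model: a uniform prismatic bar under axial load, so sigma = P / A.
Convert to SI units:
  P = 451 kN = 451000 N
Substitute:
  sigma = 451000 / 0.0073
  sigma = 6.178 × 10⁷ Pa
Convert: sigma = 6.178 × 10⁷ Pa = 61.78 MPa
Final answer: sigma = 61.78 MPa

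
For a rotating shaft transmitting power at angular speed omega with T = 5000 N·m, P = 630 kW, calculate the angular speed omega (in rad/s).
Model: a rotating shaft transmitting power at angular speed omega, so P = T·omega.
Solve for omega: omega = P / T.
Convert to SI units:
  P = 630 kW = 630000 W
Substitute:
  omega = 630000 / 5000
  omega = 126 rad/s
Final answer: omega = 126 rad/s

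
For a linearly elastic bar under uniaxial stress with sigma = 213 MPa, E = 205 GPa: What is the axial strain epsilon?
Model: a linearly elastic bar under uniaxial stress, so epsilon = sigma / E.
Convert to SI units:
  sigma = 213 MPa = 2.13 × 10⁸ Pa
  E = 205 GPa = 2.05 × 10¹¹ Pa
Substitute:
  epsilon = (2.13 × 10⁸) / (2.05 × 10¹¹)
  epsilon = 0.001039
Final answer: epsilon = 0.001039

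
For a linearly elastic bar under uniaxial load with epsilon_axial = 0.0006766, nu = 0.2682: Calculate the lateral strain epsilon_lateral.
Model: a linearly elastic bar under uniaxial load, so epsilon_lateral = -nu·epsilon_axial.
Substitute:
  epsilon_lateral = -(0.2682 × 0.0006766)
  epsilon_lateral = -0.0001815
Final answer: epsilon_lateral = -0.0001815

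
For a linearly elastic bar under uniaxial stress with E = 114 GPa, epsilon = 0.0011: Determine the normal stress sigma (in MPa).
Model: a linearly elastic bar under uniaxial stress, so sigma = E·epsilon.
Convert to SI units:
  E = 114 GPa = 1.14 × 10¹¹ Pa
Substitute:
  sigma = (1.14 × 10¹¹) × 0.0011
  sigma = 1.254 × 10⁸ Pa
Convert: sigma = 1.254 × 10⁸ Pa = 125.4 MPa
Final answer: sigma = 125.4 MPa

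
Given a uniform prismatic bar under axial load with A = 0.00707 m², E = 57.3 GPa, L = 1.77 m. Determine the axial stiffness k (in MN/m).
Model: a uniform prismatic bar under axial load, so k = (A·E) / L.
Convert to SI units:
  E = 57.3 GPa = 5.73 × 10¹⁰ Pa
Substitute:
  k = (0.00707 × (5.73 × 10¹⁰)) / 1.77
  k = 2.289 × 10⁸ N/m
Convert: k = 2.289 × 10⁸ N/m = 228.9 MN/m
Final answer: k = 228.9 MN/m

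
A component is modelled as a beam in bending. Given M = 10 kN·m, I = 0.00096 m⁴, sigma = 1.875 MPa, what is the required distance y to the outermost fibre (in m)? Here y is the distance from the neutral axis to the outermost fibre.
Model: a beam in bending, so sigma = (M·y) / I.
Solve for y: y = (sigma·I) / M.
Convert to SI units:
  M = 10 kN·m = 10000 N·m
  sigma = 1.875 MPa = 1.875 × 10⁶ Pa
Substitute:
  y = ((1.875 × 10⁶) × 0.00096) / 10000
  y = 0.18 m
Final answer: y = 0.18 m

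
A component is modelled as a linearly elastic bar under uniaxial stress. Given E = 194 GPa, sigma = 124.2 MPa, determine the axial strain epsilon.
Model: a linearly elastic bar under uniaxial stress, so sigma = E·epsilon.
Solve for epsilon: epsilon = sigma / E.
Convert to SI units:
  E = 194 GPa = 1.94 × 10¹¹ Pa
  sigma = 124.2 MPa = 1.242 × 10⁸ Pa
Substitute:
  epsilon = (1.242 × 10⁸) / (1.94 × 10¹¹)
  epsilon = 0.0006402
Final answer: epsilon = 0.0006402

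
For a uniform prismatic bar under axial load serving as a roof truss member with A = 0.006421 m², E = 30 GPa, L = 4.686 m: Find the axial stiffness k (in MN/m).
Model: a uniform prismatic bar under axial load, so k = (A·E) / L.
Convert to SI units:
  E = 30 GPa = 3 × 10¹⁰ Pa
Substitute:
  k = (0.006421 × (3 × 10¹⁰)) / 4.686
  k = 4.111 × 10⁷ N/m
Convert: k = 4.111 × 10⁷ N/m = 41.11 MN/m
Final answer: k = 41.11 MN/m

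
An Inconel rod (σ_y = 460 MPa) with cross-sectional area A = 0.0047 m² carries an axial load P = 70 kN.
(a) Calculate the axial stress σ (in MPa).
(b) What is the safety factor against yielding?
(a) Axial stress σ = P/A. Convert P = 70 kN = 70000 N.
  σ = 70000 / 0.0047 = 1.489 × 10⁷ Pa = 14.89 MPa
(b) Safety factor SF = σ_y/σ = 460 / 14.89 = 30.89
Final answer: (a) σ = 14.89 MPa, (b) SF = 30.89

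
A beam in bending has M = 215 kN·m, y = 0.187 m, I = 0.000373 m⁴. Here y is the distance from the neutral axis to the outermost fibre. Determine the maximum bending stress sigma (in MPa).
Model: a beam in bending, so sigma = (M·y) / I.
Convert to SI units:
  M = 215 kN·m = 215000 N·m
Substitute:
  sigma = (215000 × 0.187) / 0.000373
  sigma = 1.078 × 10⁸ Pa
Convert: sigma = 1.078 × 10⁸ Pa = 107.8 MPa
Final answer: sigma = 107.8 MPa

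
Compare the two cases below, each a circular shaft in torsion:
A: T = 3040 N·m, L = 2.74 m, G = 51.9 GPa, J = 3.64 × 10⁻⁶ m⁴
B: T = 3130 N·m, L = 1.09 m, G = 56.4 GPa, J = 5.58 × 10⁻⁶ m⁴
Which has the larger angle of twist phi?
Model: a circular shaft in torsion, so phi = (T·L) / (G·J) (SI units).
  A: phi = (3040 × 2.74) / ((5.19 × 10¹⁰) × (3.64 × 10⁻⁶)) = 0.04409 rad = 2.526°
  B: phi = (3130 × 1.09) / ((5.64 × 10¹⁰) × (5.58 × 10⁻⁶)) = 0.01084 rad = 0.6211°
2.526° > 0.6211°, so A is larger.
Final answer: A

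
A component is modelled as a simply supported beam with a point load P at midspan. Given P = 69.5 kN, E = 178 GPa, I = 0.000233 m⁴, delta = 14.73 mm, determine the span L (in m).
Model: a simply supported beam with a point load P at midspan, so delta = (P·L^3) / (48·E·I).
Solve for L: L = ((48·delta·E·I) / P)^(1/3).
Convert to SI units:
  P = 69.5 kN = 69500 N
  E = 178 GPa = 1.78 × 10¹¹ Pa
  delta = 14.73 mm = 0.01473 m
Substitute:
  L = ((48 × 0.01473 × (1.78 × 10¹¹) × 0.000233) / 69500)^(1/3)
  L = 7.5 m
Final answer: L = 7.5 m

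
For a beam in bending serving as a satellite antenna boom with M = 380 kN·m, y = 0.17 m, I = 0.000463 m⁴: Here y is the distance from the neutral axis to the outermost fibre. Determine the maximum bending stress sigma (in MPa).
Model: a beam in bending, so sigma = (M·y) / I.
Convert to SI units:
  M = 380 kN·m = 380000 N·m
Substitute:
  sigma = (380000 × 0.17) / 0.000463
  sigma = 1.395 × 10⁸ Pa
Convert: sigma = 1.395 × 10⁸ Pa = 139.5 MPa
Final answer: sigma = 139.5 MPa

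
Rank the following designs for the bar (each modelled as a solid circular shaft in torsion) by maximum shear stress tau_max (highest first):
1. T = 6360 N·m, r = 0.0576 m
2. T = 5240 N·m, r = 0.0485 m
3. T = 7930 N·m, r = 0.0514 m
Model: a solid circular shaft in torsion, so tau_max = (2·T) / (π·r^3) (SI units).
  Case 1: tau_max = (2 × 6360) / (π × 0.0576^3) = 2.119 × 10⁷ Pa = 21.19 MPa
  Case 2: tau_max = (2 × 5240) / (π × 0.0485^3) = 2.924 × 10⁷ Pa = 29.24 MPa
  Case 3: tau_max = (2 × 7930) / (π × 0.0514^3) = 3.718 × 10⁷ Pa = 37.18 MPa
Ordering: 37.18 MPa (case 3) > 29.24 MPa (case 2) > 21.19 MPa (case 1)
Final answer: 3, 2, 1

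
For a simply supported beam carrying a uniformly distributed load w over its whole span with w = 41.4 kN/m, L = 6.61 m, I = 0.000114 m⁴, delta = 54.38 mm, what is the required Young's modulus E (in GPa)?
Model: a simply supported beam carrying a uniformly distributed load w over its whole span, so delta = (5·w·L^4) / (384·E·I).
Solve for E: E = (5·w·L^4) / (384·delta·I).
Convert to SI units:
  w = 41.4 kN/m = 41400 N/m
  delta = 54.38 mm = 0.05438 m
Substitute:
  E = (5 × 41400 × 6.61^4) / (384 × 0.05438 × 0.000114)
  E = 1.66 × 10¹¹ Pa
Convert: E = 1.66 × 10¹¹ Pa = 166 GPa
Final answer: E = 166 GPa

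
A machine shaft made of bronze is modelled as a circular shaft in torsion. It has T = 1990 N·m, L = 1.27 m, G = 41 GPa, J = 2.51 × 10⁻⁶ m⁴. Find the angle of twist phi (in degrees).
Model: a circular shaft in torsion, so phi = (T·L) / (G·J).
Convert to SI units:
  G = 41 GPa = 4.1 × 10¹⁰ Pa
Substitute:
  phi = (1990 × 1.27) / ((4.1 × 10¹⁰) × (2.51 × 10⁻⁶))
  phi = 0.02456 rad
Convert to degrees: phi = 0.02456 × 180/π = 1.407°
Final answer: phi = 1.407°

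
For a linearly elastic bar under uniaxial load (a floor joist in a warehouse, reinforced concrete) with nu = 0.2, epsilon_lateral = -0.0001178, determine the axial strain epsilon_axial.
Model: a linearly elastic bar under uniaxial load, so epsilon_lateral = -nu·epsilon_axial.
Solve for epsilon_axial: epsilon_axial = -epsilon_lateral / nu.
Substitute:
  epsilon_axial = -(-0.0001178) / 0.2
  epsilon_axial = 0.000589
Final answer: epsilon_axial = 0.000589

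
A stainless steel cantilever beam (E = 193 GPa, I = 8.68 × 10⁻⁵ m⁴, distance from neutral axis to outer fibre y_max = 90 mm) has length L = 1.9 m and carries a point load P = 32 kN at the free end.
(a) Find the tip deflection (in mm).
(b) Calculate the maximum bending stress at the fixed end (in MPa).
(a) Tip deflection of a cantilever with an end point load: δ = P·L^3 / (3·E·I). Convert P = 32 kN = 32000 N, E = 193 GPa = 1.93 × 10¹¹ Pa.
  δ = (32000 × 1.9^3) / (3 × (1.93 × 10¹¹) × (8.68 × 10⁻⁵)) = 0.004367 m = 4.367 mm
(b) Maximum bending moment at the fixed end: M = P·L = 32000 × 1.9 = 60800 N·m. Convert y_max = 90 mm = 0.09 m.
  σ = M·y_max / I = (60800 × 0.09) / (8.68 × 10⁻⁵) = 6.304 × 10⁷ Pa = 63.04 MPa
Final answer: (a) δ = 4.367 mm, (b) σ = 63.04 MPa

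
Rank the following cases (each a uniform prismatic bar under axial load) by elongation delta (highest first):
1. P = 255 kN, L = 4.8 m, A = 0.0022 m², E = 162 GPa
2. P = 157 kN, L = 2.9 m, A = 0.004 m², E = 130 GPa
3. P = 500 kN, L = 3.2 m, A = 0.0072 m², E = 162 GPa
Model: a uniform prismatic bar under axial load, so delta = (P·L) / (A·E) (SI units).
  Case 1: delta = (255000 × 4.8) / (0.0022 × (1.62 × 10¹¹)) = 0.003434 m = 3.434 mm
  Case 2: delta = (157000 × 2.9) / (0.004 × (1.3 × 10¹¹)) = 0.0008756 m = 0.8756 mm
  Case 3: delta = (500000 × 3.2) / (0.0072 × (1.62 × 10¹¹)) = 0.001372 m = 1.372 mm
Ordering: 3.434 mm (case 1) > 1.372 mm (case 3) > 0.8756 mm (case 2)
Final answer: 1, 3, 2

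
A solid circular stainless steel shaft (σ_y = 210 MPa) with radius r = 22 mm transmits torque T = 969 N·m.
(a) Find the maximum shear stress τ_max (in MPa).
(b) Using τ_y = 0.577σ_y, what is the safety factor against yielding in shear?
(a) For a solid circular shaft, τ_max = T·r/J with J = π·r^4/2, i.e. τ_max = 2·T / (π·r^3). Convert r = 22 mm = 0.022 m.
  τ_max = (2 × 969) / (π × 0.022^3) = 5.793 × 10⁷ Pa = 57.93 MPa
(b) τ_y = 0.577 × 210 = 121.17 MPa
  SF = τ_y/τ_max = 121.17 / 57.93 = 2.092
Final answer: (a) τ_max = 57.93 MPa, (b) SF = 2.092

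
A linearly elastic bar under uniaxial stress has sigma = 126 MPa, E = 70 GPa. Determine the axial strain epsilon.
Model: a linearly elastic bar under uniaxial stress, so epsilon = sigma / E.
Convert to SI units:
  sigma = 126 MPa = 1.26 × 10⁸ Pa
  E = 70 GPa = 7 × 10¹⁰ Pa
Substitute:
  epsilon = (1.26 × 10⁸) / (7 × 10¹⁰)
  epsilon = 0.0018
Final answer: epsilon = 0.0018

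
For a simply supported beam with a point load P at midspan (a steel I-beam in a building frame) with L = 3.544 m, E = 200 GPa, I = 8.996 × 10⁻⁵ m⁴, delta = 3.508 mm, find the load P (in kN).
Model: a simply supported beam with a point load P at midspan, so delta = (P·L^3) / (48·E·I).
Solve for P: P = (48·delta·E·I) / L^3.
Convert to SI units:
  E = 200 GPa = 2 × 10¹¹ Pa
  delta = 3.508 mm = 0.003508 m
Substitute:
  P = (48 × 0.003508 × (2 × 10¹¹) × (8.996 × 10⁻⁵)) / 3.544^3
  P = 68060 N
Convert: P = 68060 N = 68.06 kN
Final answer: P = 68.06 kN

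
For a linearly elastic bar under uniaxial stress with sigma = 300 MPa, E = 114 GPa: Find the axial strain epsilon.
Model: a linearly elastic bar under uniaxial stress, so epsilon = sigma / E.
Convert to SI units:
  sigma = 300 MPa = 3 × 10⁸ Pa
  E = 114 GPa = 1.14 × 10¹¹ Pa
Substitute:
  epsilon = (3 × 10⁸) / (1.14 × 10¹¹)
  epsilon = 0.002632
Final answer: epsilon = 0.002632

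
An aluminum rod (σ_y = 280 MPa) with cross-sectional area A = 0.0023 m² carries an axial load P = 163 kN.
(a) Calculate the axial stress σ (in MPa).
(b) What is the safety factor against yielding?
(a) Axial stress σ = P/A. Convert P = 163 kN = 163000 N.
  σ = 163000 / 0.0023 = 7.087 × 10⁷ Pa = 70.87 MPa
(b) Safety factor SF = σ_y/σ = 280 / 70.87 = 3.951
Final answer: (a) σ = 70.87 MPa, (b) SF = 3.951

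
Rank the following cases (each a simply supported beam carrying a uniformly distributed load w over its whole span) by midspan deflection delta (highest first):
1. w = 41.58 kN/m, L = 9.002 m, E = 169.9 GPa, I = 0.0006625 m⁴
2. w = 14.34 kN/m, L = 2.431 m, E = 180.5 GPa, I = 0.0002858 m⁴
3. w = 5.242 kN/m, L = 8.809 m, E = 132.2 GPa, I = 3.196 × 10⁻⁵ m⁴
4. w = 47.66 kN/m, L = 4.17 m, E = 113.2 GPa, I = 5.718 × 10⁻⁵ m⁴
Model: a simply supported beam carrying a uniformly distributed load w over its whole span, so delta = (5·w·L^4) / (384·E·I) (SI units).
  Case 1: delta = (5 × 41580 × 9.002^4) / (384 × (1.699 × 10¹¹) × 0.0006625) = 0.03159 m = 31.59 mm
  Case 2: delta = (5 × 14340 × 2.431^4) / (384 × (1.805 × 10¹¹) × 0.0002858) = 0.0001264 m = 0.1264 mm
  Case 3: delta = (5 × 5242 × 8.809^4) / (384 × (1.322 × 10¹¹) × (3.196 × 10⁻⁵)) = 0.09728 m = 97.28 mm
  Case 4: delta = (5 × 47660 × 4.17^4) / (384 × (1.132 × 10¹¹) × (5.718 × 10⁻⁵)) = 0.02899 m = 28.99 mm
Ordering: 97.28 mm (case 3) > 31.59 mm (case 1) > 28.99 mm (case 4) > 0.1264 mm (case 2)
Final answer: 3, 1, 4, 2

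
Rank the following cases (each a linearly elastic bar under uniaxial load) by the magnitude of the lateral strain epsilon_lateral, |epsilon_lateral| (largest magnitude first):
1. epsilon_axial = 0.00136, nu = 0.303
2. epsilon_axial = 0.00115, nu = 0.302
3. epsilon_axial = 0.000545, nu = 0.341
Model: a linearly elastic bar under uniaxial load, so epsilon_lateral = -nu·epsilon_axial (SI units).
  Case 1: epsilon_lateral = -(0.303 × 0.00136) = -0.0004121
  Case 2: epsilon_lateral = -(0.302 × 0.00115) = -0.0003473
  Case 3: epsilon_lateral = -(0.341 × 0.000545) = -0.0001858
Ordering by |epsilon_lateral|: 0.0004121 (case 1) > 0.0003473 (case 2) > 0.0001858 (case 3)
Final answer: 1, 2, 3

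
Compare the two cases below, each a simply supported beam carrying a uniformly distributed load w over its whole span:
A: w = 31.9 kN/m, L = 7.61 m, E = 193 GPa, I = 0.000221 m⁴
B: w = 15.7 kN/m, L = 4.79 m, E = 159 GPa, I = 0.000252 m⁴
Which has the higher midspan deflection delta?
Model: a simply supported beam carrying a uniformly distributed load w over its whole span, so delta = (5·w·L^4) / (384·E·I) (SI units).
  A: delta = (5 × 31900 × 7.61^4) / (384 × (1.93 × 10¹¹) × 0.000221) = 0.03266 m = 32.66 mm
  B: delta = (5 × 15700 × 4.79^4) / (384 × (1.59 × 10¹¹) × 0.000252) = 0.002686 m = 2.686 mm
32.66 mm > 2.686 mm, so A is larger.
Final answer: A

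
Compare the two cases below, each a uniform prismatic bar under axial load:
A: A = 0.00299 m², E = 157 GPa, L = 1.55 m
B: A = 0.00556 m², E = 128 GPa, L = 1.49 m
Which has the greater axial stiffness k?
Model: a uniform prismatic bar under axial load, so k = (A·E) / L (SI units).
  A: k = (0.00299 × (1.57 × 10¹¹)) / 1.55 = 3.029 × 10⁸ N/m = 302.9 MN/m
  B: k = (0.00556 × (1.28 × 10¹¹)) / 1.49 = 4.776 × 10⁸ N/m = 477.6 MN/m
477.6 MN/m > 302.9 MN/m, so B is larger.
Final answer: B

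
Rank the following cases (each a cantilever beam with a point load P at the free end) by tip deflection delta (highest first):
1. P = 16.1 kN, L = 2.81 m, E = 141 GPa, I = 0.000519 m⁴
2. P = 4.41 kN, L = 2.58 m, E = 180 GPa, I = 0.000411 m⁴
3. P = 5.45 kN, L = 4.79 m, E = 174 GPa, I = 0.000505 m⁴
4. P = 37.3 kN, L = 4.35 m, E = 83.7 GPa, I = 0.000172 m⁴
Model: a cantilever beam with a point load P at the free end, so delta = (P·L^3) / (3·E·I) (SI units).
  Case 1: delta = (16100 × 2.81^3) / (3 × (1.41 × 10¹¹) × 0.000519) = 0.001627 m = 1.627 mm
  Case 2: delta = (4410 × 2.58^3) / (3 × (1.8 × 10¹¹) × 0.000411) = 0.0003412 m = 0.3412 mm
  Case 3: delta = (5450 × 4.79^3) / (3 × (1.74 × 10¹¹) × 0.000505) = 0.002272 m = 2.272 mm
  Case 4: delta = (37300 × 4.35^3) / (3 × (8.37 × 10¹⁰) × 0.000172) = 0.07109 m = 71.09 mm
Ordering: 71.09 mm (case 4) > 2.272 mm (case 3) > 1.627 mm (case 1) > 0.3412 mm (case 2)
Final answer: 4, 3, 1, 2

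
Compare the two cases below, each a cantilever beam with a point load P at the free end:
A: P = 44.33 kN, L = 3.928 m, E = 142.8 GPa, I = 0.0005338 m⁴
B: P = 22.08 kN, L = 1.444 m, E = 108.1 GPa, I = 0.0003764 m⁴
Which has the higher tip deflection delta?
Model: a cantilever beam with a point load P at the free end, so delta = (P·L^3) / (3·E·I) (SI units).
  A: delta = (44330 × 3.928^3) / (3 × (1.428 × 10¹¹) × 0.0005338) = 0.01175 m = 11.75 mm
  B: delta = (22080 × 1.444^3) / (3 × (1.081 × 10¹¹) × 0.0003764) = 0.0005446 m = 0.5446 mm
11.75 mm > 0.5446 mm, so A is larger.
Final answer: A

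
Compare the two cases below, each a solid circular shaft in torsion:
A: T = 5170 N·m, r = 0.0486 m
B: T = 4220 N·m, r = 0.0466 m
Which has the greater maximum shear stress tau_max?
Model: a solid circular shaft in torsion, so tau_max = (2·T) / (π·r^3) (SI units).
  A: tau_max = (2 × 5170) / (π × 0.0486^3) = 2.867 × 10⁷ Pa = 28.67 MPa
  B: tau_max = (2 × 4220) / (π × 0.0466^3) = 2.655 × 10⁷ Pa = 26.55 MPa
28.67 MPa > 26.55 MPa, so A is larger.
Final answer: A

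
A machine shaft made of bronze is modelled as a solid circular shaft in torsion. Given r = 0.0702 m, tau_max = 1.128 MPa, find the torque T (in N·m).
Model: a solid circular shaft in torsion, so tau_max = (2·T) / (π·r^3).
Solve for T: T = (π·tau_max·r^3) / 2.
Convert to SI units:
  tau_max = 1.128 MPa = 1.128 × 10⁶ Pa
Substitute:
  T = (π × (1.128 × 10⁶) × 0.0702^3) / 2
  T = 613 N·m
Final answer: T = 613 N·m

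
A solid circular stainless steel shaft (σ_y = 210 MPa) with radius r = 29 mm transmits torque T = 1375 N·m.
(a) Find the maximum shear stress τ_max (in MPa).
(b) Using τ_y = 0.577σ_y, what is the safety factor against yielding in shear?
(a) For a solid circular shaft, τ_max = T·r/J with J = π·r^4/2, i.e. τ_max = 2·T / (π·r^3). Convert r = 29 mm = 0.029 m.
  τ_max = (2 × 1375) / (π × 0.029^3) = 3.589 × 10⁷ Pa = 35.89 MPa
(b) τ_y = 0.577 × 210 = 121.17 MPa
  SF = τ_y/τ_max = 121.17 / 35.89 = 3.376
Final answer: (a) τ_max = 35.89 MPa, (b) SF = 3.376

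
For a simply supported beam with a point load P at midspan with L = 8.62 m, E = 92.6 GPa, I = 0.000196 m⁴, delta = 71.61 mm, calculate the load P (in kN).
Model: a simply supported beam with a point load P at midspan, so delta = (P·L^3) / (48·E·I).
Solve for P: P = (48·delta·E·I) / L^3.
Convert to SI units:
  E = 92.6 GPa = 9.26 × 10¹⁰ Pa
  delta = 71.61 mm = 0.07161 m
Substitute:
  P = (48 × 0.07161 × (9.26 × 10¹⁰) × 0.000196) / 8.62^3
  P = 97400 N
Convert: P = 97400 N = 97.4 kN
Final answer: P = 97.4 kN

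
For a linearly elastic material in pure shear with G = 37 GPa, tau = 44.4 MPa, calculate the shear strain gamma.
Model: a linearly elastic material in pure shear, so tau = G·gamma.
Solve for gamma: gamma = tau / G.
Convert to SI units:
  G = 37 GPa = 3.7 × 10¹⁰ Pa
  tau = 44.4 MPa = 4.44 × 10⁷ Pa
Substitute:
  gamma = (4.44 × 10⁷) / (3.7 × 10¹⁰)
  gamma = 0.0012
Final answer: gamma = 0.0012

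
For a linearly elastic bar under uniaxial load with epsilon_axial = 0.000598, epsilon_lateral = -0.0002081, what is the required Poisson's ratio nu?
Model: a linearly elastic bar under uniaxial load, so epsilon_lateral = -nu·epsilon_axial.
Solve for nu: nu = -epsilon_lateral / epsilon_axial.
Substitute:
  nu = -(-0.0002081) / 0.000598
  nu = 0.348
Final answer: nu = 0.348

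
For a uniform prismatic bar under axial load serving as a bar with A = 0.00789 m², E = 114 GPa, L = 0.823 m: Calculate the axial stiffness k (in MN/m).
Model: a uniform prismatic bar under axial load, so k = (A·E) / L.
Convert to SI units:
  E = 114 GPa = 1.14 × 10¹¹ Pa
Substitute:
  k = (0.00789 × (1.14 × 10¹¹)) / 0.823
  k = 1.093 × 10⁹ N/m
Convert: k = 1.093 × 10⁹ N/m = 1093 MN/m
Final answer: k = 1093 MN/m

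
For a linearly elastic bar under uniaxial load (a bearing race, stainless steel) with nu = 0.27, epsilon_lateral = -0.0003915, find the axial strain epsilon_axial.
Model: a linearly elastic bar under uniaxial load, so epsilon_lateral = -nu·epsilon_axial.
Solve for epsilon_axial: epsilon_axial = -epsilon_lateral / nu.
Substitute:
  epsilon_axial = -(-0.0003915) / 0.27
  epsilon_axial = 0.00145
Final answer: epsilon_axial = 0.00145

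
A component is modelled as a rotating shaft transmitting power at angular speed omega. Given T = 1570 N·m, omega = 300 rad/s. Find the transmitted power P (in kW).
Model: a rotating shaft transmitting power at angular speed omega, so P = T·omega.
Substitute:
  P = 1570 × 300
  P = 471000 W
Convert: P = 471000 W = 471 kW
Final answer: P = 471 kW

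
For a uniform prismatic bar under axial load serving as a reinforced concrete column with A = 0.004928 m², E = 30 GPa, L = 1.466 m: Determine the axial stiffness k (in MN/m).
Model: a uniform prismatic bar under axial load, so k = (A·E) / L.
Convert to SI units:
  E = 30 GPa = 3 × 10¹⁰ Pa
Substitute:
  k = (0.004928 × (3 × 10¹⁰)) / 1.466
  k = 1.008 × 10⁸ N/m
Convert: k = 1.008 × 10⁸ N/m = 100.8 MN/m
Final answer: k = 100.8 MN/m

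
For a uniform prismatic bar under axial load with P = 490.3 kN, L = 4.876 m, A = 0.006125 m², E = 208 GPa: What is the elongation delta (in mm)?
Model: a uniform prismatic bar under axial load, so delta = (P·L) / (A·E).
Convert to SI units:
  P = 490.3 kN = 490300 N
  E = 208 GPa = 2.08 × 10¹¹ Pa
Substitute:
  delta = (490300 × 4.876) / (0.006125 × (2.08 × 10¹¹))
  delta = 0.001877 m
Convert: delta = 0.001877 m = 1.877 mm
Final answer: delta = 1.877 mm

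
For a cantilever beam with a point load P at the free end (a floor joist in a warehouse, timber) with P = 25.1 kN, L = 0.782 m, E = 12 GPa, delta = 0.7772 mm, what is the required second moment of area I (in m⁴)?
Model: a cantilever beam with a point load P at the free end, so delta = (P·L^3) / (3·E·I).
Solve for I: I = (P·L^3) / (3·delta·E).
Convert to SI units:
  P = 25.1 kN = 25100 N
  E = 12 GPa = 1.2 × 10¹⁰ Pa
  delta = 0.7772 mm = 0.0007772 m
Substitute:
  I = (25100 × 0.782^3) / (3 × 0.0007772 × (1.2 × 10¹⁰))
  I = 0.000429 m⁴
Final answer: I = 0.000429 m⁴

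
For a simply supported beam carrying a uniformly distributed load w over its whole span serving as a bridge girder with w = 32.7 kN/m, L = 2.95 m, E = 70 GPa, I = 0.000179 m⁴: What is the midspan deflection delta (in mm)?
Model: a simply supported beam carrying a uniformly distributed load w over its whole span, so delta = (5·w·L^4) / (384·E·I).
Convert to SI units:
  w = 32.7 kN/m = 32700 N/m
  E = 70 GPa = 7 × 10¹⁰ Pa
Substitute:
  delta = (5 × 32700 × 2.95^4) / (384 × (7 × 10¹⁰) × 0.000179)
  delta = 0.002573 m
Convert: delta = 0.002573 m = 2.573 mm
Final answer: delta = 2.573 mm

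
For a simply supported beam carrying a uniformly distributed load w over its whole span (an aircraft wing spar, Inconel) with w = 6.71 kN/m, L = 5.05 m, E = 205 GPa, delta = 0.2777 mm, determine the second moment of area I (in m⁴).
Model: a simply supported beam carrying a uniformly distributed load w over its whole span, so delta = (5·w·L^4) / (384·E·I).
Solve for I: I = (5·w·L^4) / (384·delta·E).
Convert to SI units:
  w = 6.71 kN/m = 6710 N/m
  E = 205 GPa = 2.05 × 10¹¹ Pa
  delta = 0.2777 mm = 0.0002777 m
Substitute:
  I = (5 × 6710 × 5.05^4) / (384 × 0.0002777 × (2.05 × 10¹¹))
  I = 0.0009982 m⁴
Final answer: I = 0.0009982 m⁴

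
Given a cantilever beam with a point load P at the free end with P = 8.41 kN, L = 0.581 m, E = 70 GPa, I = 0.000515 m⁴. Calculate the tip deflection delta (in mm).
Model: a cantilever beam with a point load P at the free end, so delta = (P·L^3) / (3·E·I).
Convert to SI units:
  P = 8.41 kN = 8410 N
  E = 70 GPa = 7 × 10¹⁰ Pa
Substitute:
  delta = (8410 × 0.581^3) / (3 × (7 × 10¹⁰) × 0.000515)
  delta = 1.525 × 10⁻⁵ m
Convert: delta = 1.525 × 10⁻⁵ m = 0.01525 mm
Final answer: delta = 0.01525 mm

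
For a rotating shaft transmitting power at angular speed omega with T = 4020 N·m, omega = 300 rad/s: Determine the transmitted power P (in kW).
Model: a rotating shaft transmitting power at angular speed omega, so P = T·omega.
Substitute:
  P = 4020 × 300
  P = 1.206 × 10⁶ W
Convert: P = 1.206 × 10⁶ W = 1206 kW
Final answer: P = 1206 kW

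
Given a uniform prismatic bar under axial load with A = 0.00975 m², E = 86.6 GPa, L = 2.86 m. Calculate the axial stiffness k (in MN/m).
Model: a uniform prismatic bar under axial load, so k = (A·E) / L.
Convert to SI units:
  E = 86.6 GPa = 8.66 × 10¹⁰ Pa
Substitute:
  k = (0.00975 × (8.66 × 10¹⁰)) / 2.86
  k = 2.952 × 10⁸ N/m
Convert: k = 2.952 × 10⁸ N/m = 295.2 MN/m
Final answer: k = 295.2 MN/m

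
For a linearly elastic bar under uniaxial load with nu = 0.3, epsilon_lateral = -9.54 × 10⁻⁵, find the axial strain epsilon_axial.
Model: a linearly elastic bar under uniaxial load, so epsilon_lateral = -nu·epsilon_axial.
Solve for epsilon_axial: epsilon_axial = -epsilon_lateral / nu.
Substitute:
  epsilon_axial = -(-9.54 × 10⁻⁵) / 0.3
  epsilon_axial = 0.000318
Final answer: epsilon_axial = 0.000318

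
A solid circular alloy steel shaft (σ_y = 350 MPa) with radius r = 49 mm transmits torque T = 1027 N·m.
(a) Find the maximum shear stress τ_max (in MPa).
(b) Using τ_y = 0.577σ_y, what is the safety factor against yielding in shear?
(a) For a solid circular shaft, τ_max = T·r/J with J = π·r^4/2, i.e. τ_max = 2·T / (π·r^3). Convert r = 49 mm = 0.049 m.
  τ_max = (2 × 1027) / (π × 0.049^3) = 5.557 × 10⁶ Pa = 5.557 MPa
(b) τ_y = 0.577 × 350 = 201.95 MPa
  SF = τ_y/τ_max = 201.95 / 5.557 = 36.34
Final answer: (a) τ_max = 5.557 MPa, (b) SF = 36.34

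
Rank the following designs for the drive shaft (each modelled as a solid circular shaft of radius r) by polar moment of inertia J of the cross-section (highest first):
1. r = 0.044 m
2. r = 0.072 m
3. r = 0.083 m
Model: a solid circular shaft of radius r, so J = (π·r^4) / 2 (SI units).
  Case 1: J = (π × 0.044^4) / 2 = 5.887 × 10⁻⁶ m⁴
  Case 2: J = (π × 0.072^4) / 2 = 4.221 × 10⁻⁵ m⁴
  Case 3: J = (π × 0.083^4) / 2 = 7.455 × 10⁻⁵ m⁴
Ordering: 7.455 × 10⁻⁵ m⁴ (case 3) > 4.221 × 10⁻⁵ m⁴ (case 2) > 5.887 × 10⁻⁶ m⁴ (case 1)
Final answer: 3, 2, 1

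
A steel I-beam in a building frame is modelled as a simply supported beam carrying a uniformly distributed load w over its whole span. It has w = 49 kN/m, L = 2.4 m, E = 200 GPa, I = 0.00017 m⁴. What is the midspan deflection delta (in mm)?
Model: a simply supported beam carrying a uniformly distributed load w over its whole span, so delta = (5·w·L^4) / (384·E·I).
Convert to SI units:
  w = 49 kN/m = 49000 N/m
  E = 200 GPa = 2 × 10¹¹ Pa
Substitute:
  delta = (5 × 49000 × 2.4^4) / (384 × (2 × 10¹¹) × 0.00017)
  delta = 0.0006226 m
Convert: delta = 0.0006226 m = 0.6226 mm
Final answer: delta = 0.6226 mm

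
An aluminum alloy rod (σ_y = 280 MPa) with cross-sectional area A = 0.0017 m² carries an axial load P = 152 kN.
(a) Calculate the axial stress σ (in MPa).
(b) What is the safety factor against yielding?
(a) Axial stress σ = P/A. Convert P = 152 kN = 152000 N.
  σ = 152000 / 0.0017 = 8.941 × 10⁷ Pa = 89.41 MPa
(b) Safety factor SF = σ_y/σ = 280 / 89.41 = 3.132
Final answer: (a) σ = 89.41 MPa, (b) SF = 3.132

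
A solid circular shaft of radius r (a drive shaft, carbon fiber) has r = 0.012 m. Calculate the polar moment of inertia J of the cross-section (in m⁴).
Model: a solid circular shaft of radius r, so J = (π·r^4) / 2.
Substitute:
  J = (π × 0.012^4) / 2
  J = 3.257 × 10⁻⁸ m⁴
Final answer: J = 3.257 × 10⁻⁸ m⁴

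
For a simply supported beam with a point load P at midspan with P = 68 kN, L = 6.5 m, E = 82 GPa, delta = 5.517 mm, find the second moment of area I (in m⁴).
Model: a simply supported beam with a point load P at midspan, so delta = (P·L^3) / (48·E·I).
Solve for I: I = (P·L^3) / (48·delta·E).
Convert to SI units:
  P = 68 kN = 68000 N
  E = 82 GPa = 8.2 × 10¹⁰ Pa
  delta = 5.517 mm = 0.005517 m
Substitute:
  I = (68000 × 6.5^3) / (48 × 0.005517 × (8.2 × 10¹⁰))
  I = 0.00086 m⁴
Final answer: I = 0.00086 m⁴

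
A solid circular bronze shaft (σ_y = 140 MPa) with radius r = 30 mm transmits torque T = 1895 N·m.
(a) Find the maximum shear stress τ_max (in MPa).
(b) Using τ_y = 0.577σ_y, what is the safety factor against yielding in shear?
(a) For a solid circular shaft, τ_max = T·r/J with J = π·r^4/2, i.e. τ_max = 2·T / (π·r^3). Convert r = 30 mm = 0.03 m.
  τ_max = (2 × 1895) / (π × 0.03^3) = 4.468 × 10⁷ Pa = 44.68 MPa
(b) τ_y = 0.577 × 140 = 80.78 MPa
  SF = τ_y/τ_max = 80.78 / 44.68 = 1.808
Final answer: (a) τ_max = 44.68 MPa, (b) SF = 1.808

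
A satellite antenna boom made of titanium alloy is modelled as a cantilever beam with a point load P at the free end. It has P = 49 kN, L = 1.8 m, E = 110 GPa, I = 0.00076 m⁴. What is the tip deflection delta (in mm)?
Model: a cantilever beam with a point load P at the free end, so delta = (P·L^3) / (3·E·I).
Convert to SI units:
  P = 49 kN = 49000 N
  E = 110 GPa = 1.1 × 10¹¹ Pa
Substitute:
  delta = (49000 × 1.8^3) / (3 × (1.1 × 10¹¹) × 0.00076)
  delta = 0.001139 m
Convert: delta = 0.001139 m = 1.139 mm
Final answer: delta = 1.139 mm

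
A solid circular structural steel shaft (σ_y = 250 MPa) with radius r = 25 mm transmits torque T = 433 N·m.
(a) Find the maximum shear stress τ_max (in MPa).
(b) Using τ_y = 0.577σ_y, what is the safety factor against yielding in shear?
(a) For a solid circular shaft, τ_max = T·r/J with J = π·r^4/2, i.e. τ_max = 2·T / (π·r^3). Convert r = 25 mm = 0.025 m.
  τ_max = (2 × 433) / (π × 0.025^3) = 1.764 × 10⁷ Pa = 17.64 MPa
(b) τ_y = 0.577 × 250 = 144.25 MPa
  SF = τ_y/τ_max = 144.25 / 17.64 = 8.177
Final answer: (a) τ_max = 17.64 MPa, (b) SF = 8.177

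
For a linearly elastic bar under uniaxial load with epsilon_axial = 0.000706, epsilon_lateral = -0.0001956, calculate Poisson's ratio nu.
Model: a linearly elastic bar under uniaxial load, so epsilon_lateral = -nu·epsilon_axial.
Solve for nu: nu = -epsilon_lateral / epsilon_axial.
Substitute:
  nu = -(-0.0001956) / 0.000706
  nu = 0.2771
Final answer: nu = 0.2771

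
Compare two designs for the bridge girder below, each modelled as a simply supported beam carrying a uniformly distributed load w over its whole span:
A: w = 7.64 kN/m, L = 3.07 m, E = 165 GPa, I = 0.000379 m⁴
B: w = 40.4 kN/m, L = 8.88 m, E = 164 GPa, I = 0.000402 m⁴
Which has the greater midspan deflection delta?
Model: a simply supported beam carrying a uniformly distributed load w over its whole span, so delta = (5·w·L^4) / (384·E·I) (SI units).
  A: delta = (5 × 7640 × 3.07^4) / (384 × (1.65 × 10¹¹) × 0.000379) = 0.0001413 m = 0.1413 mm
  B: delta = (5 × 40400 × 8.88^4) / (384 × (1.64 × 10¹¹) × 0.000402) = 0.04961 m = 49.61 mm
49.61 mm > 0.1413 mm, so B is larger.
Final answer: B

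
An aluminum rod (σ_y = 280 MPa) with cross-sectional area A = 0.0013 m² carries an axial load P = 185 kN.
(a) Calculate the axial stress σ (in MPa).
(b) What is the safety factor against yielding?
(a) Axial stress σ = P/A. Convert P = 185 kN = 185000 N.
  σ = 185000 / 0.0013 = 1.423 × 10⁸ Pa = 142.3 MPa
(b) Safety factor SF = σ_y/σ = 280 / 142.3 = 1.968
Final answer: (a) σ = 142.3 MPa, (b) SF = 1.968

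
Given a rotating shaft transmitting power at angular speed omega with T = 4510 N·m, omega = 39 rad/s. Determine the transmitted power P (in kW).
Model: a rotating shaft transmitting power at angular speed omega, so P = T·omega.
Substitute:
  P = 4510 × 39
  P = 175900 W
Convert: P = 175900 W = 175.9 kW
Final answer: P = 175.9 kW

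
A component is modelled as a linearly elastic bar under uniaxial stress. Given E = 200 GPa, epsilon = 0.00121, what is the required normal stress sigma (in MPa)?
Model: a linearly elastic bar under uniaxial stress, so epsilon = sigma / E.
Solve for sigma: sigma = epsilon·E.
Convert to SI units:
  E = 200 GPa = 2 × 10¹¹ Pa
Substitute:
  sigma = 0.00121 × (2 × 10¹¹)
  sigma = 2.42 × 10⁸ Pa
Convert: sigma = 2.42 × 10⁸ Pa = 242 MPa
Final answer: sigma = 242 MPa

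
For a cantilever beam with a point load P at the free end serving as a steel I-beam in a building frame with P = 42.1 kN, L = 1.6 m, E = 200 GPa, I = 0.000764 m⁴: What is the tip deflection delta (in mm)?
Model: a cantilever beam with a point load P at the free end, so delta = (P·L^3) / (3·E·I).
Convert to SI units:
  P = 42.1 kN = 42100 N
  E = 200 GPa = 2 × 10¹¹ Pa
Substitute:
  delta = (42100 × 1.6^3) / (3 × (2 × 10¹¹) × 0.000764)
  delta = 0.0003762 m
Convert: delta = 0.0003762 m = 0.3762 mm
Final answer: delta = 0.3762 mm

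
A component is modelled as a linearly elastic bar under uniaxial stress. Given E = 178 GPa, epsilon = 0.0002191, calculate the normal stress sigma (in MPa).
Model: a linearly elastic bar under uniaxial stress, so epsilon = sigma / E.
Solve for sigma: sigma = epsilon·E.
Convert to SI units:
  E = 178 GPa = 1.78 × 10¹¹ Pa
Substitute:
  sigma = 0.0002191 × (1.78 × 10¹¹)
  sigma = 3.9 × 10⁷ Pa
Convert: sigma = 3.9 × 10⁷ Pa = 39 MPa
Final answer: sigma = 39 MPa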